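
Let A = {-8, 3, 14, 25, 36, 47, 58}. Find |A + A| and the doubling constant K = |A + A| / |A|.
K = |A + A| / |A| = 13/7

Enumerate A + A = {a + b : a, b ∈ A}. With |A| = 7, there are |A|^2 = 49 ordered sum pairs; collecting distinct values, A + A = {-16, -5, 6, 17, 28, 39, 50, 61, 72, 83, 94, 105, 116}, so |A + A| = 13. Thus K = 13/7. Here |A + A| = 2|A| − 1 = 13, the minimum possible — so K = 13/7 is minimal, which holds iff A is an arithmetic progression.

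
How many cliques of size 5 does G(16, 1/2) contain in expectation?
E[# K_5] = C(16, 5) · (1/2)^C(5, 2) = 4368 / 2^10 = 273/64 = 4.265625

For each 5-subset S of vertices (there are C(16, 5) = 4368 such S), let X_S = 1 if S induces a K_5 (all C(5, 2) = 10 edges present). Then P(X_S = 1) = (1/2)^10 = 1/1024. By linearity of expectation, E[# K_5] = C(16, 5) · (1/2)^10 = 4368 / 1024 = 273/64 = 4.265625.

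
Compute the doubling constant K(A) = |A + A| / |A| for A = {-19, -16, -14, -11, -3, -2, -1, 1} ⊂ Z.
K = |A + A| / |A| = 28/8 = 7/2

Enumerate A + A = {a + b : a, b ∈ A}. With |A| = 8, there are |A|^2 = 64 ordered sum pairs; collecting distinct values, A + A = {-38, -35, -33, -32, -30, -28, -27, -25, -22, -21, -20, -19, -18, -17, -16, -15, -14, -13, -12, -10, -6, -5, -4, -3, -2, -1, 0, 2}, so |A + A| = 28. Thus K = 28/8 = 7/2. For comparison, the minimum possible |A + A| over all 8-element sets is 2·8 − 1 = 15 (so min K = 15/8), attained only by arithmetic progressions.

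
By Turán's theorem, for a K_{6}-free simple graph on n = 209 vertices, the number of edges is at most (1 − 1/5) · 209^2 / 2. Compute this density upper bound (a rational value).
Turán density bound = (4/5) · 209^2/2 = 87362/5 ≈ 17472.4

Turán's theorem: ex(n, K_{r+1}) is achieved by the complete r-partite Turán graph T(n, r) with parts as balanced as possible, and is at most (1 − 1/r) · n^2/2. For r = 5, n = 209: the density bound is (4/5) · 43681/2 = 87362/5 ≈ 17472.4. The integer-valued extremum is e(T(209, 5)) = 17472, which is strictly less than the density bound 87362/5 since 5 ∤ 209 (the parts of T(209, 5) cannot all be equal).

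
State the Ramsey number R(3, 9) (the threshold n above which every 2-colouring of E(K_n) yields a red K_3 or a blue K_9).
R(3, 9) = 36

Lower bound: an explicit 2-colouring of K_{35} (typically a Paley-type or other structured construction) avoids a red K_3 and a blue K_9, showing R(3, 9) > 35.
Upper bound: the simple Erdős–Szekeres recurrence only gives R(3, 9) ≤ 37; the tight bound R(3, 9) ≤ 36 requires a sharper case analysis (or computer search) of 2-colourings of K_{36}.
Hence R(3, 9) = 36.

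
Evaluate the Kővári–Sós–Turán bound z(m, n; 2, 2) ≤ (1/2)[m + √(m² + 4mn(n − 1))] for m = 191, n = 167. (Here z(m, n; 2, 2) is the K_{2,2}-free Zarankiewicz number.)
z(191, 167; 2, 2) ≤ (1/2)[191 + √(191² + 4·191·167·166)] = (1/2)[191 + √21216089] = 2398.5463

Kővári–Sós–Turán: let r_1, ..., r_191 be the row sums and z = Σ r_i the total number of 1s. Each pair of columns can share at most one row with both entries 1 (else a 2×2 all-ones block appears), so Σ_i C(r_i, 2) ≤ C(167, 2) = 13861. By convexity Σ_i C(r_i, 2) ≥ 191·C(z/191, 2) = z(z − 191)/(2·191), giving z² − 191z − 191·167·166 ≤ 0 and hence z ≤ (1/2)[191 + √(36481 + 4·5294902)] = (1/2)[191 + √21216089] ≈ (1/2)(191 + 4606.0926) = 2398.5463.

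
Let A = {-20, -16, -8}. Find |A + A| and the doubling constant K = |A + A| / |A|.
K = |A + A| / |A| = 6/3 = 2

Enumerate A + A = {a + b : a, b ∈ A}. With |A| = 3, there are |A|^2 = 9 ordered sum pairs; collecting distinct values, A + A = {-40, -36, -32, -28, -24, -16}, so |A + A| = 6. Thus K = 6/3 = 2. For comparison, the minimum possible |A + A| over all 3-element sets is 2·3 − 1 = 5 (so min K = 5/3), attained only by arithmetic progressions.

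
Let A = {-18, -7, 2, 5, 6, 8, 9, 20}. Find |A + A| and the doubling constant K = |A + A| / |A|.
K = |A + A| / |A| = 31/8

Enumerate A + A = {a + b : a, b ∈ A}. With |A| = 8, there are |A|^2 = 64 ordered sum pairs; collecting distinct values, A + A = {-36, -25, -16, -14, -13, -12, -10, -9, -5, -2, -1, 1, 2, 4, 7, 8, 10, 11, 12, 13, 14, 15, 16, 17, 18, 22, 25, 26, 28, 29, 40}, so |A + A| = 31. Thus K = 31/8. For comparison, the minimum possible |A + A| over all 8-element sets is 2·8 − 1 = 15 (so min K = 15/8), attained only by arithmetic progressions.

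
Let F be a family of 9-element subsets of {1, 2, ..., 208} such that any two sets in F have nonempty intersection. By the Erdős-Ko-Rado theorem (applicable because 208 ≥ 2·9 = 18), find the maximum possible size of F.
max |F| = C(207, 8) = 72907890277275

Erdős-Ko-Rado (1961): when n ≥ 2k, max |F| = C(n−1, k−1). The bound is attained by the star {A : i ∈ A} for any fixed i ∈ [n]. Here C(208−1, 9−1) = C(207, 8) = 72907890277275.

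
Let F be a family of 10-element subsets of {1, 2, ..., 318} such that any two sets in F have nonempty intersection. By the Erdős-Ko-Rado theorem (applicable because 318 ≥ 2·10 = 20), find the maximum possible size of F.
max |F| = C(317, 9) = 79433373580239185

The Erdős-Ko-Rado theorem states: for n ≥ 2k, an intersecting family of k-subsets of an n-element set has size at most C(n − 1, k − 1), with equality for 'star' families {A ⊆ [n] : |A| = k, i ∈ A} (fix an element i). For n = 318, k = 10: C(317, 9) = 79433373580239185.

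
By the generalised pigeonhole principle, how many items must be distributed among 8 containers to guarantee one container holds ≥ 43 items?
n = (43 − 1)·8 + 1 = 337

By the generalised pigeonhole principle, to guarantee some box contains ≥ r objects we need more than (r − 1) · k objects total. Threshold: n = (r − 1) · k + 1. With r = 43 and k = 8: n = 42 · 8 + 1 = 336 + 1 = 337. For n = 336 = 42 · 8, we can put exactly 42 objects in every box, avoiding 43 in any single one — so 337 is tight.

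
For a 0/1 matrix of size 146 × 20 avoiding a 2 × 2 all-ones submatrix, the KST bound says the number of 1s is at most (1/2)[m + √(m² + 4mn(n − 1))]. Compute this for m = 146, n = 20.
z(146, 20; 2, 2) ≤ (1/2)[146 + √(146² + 4·146·20·19)] = (1/2)[146 + √243236] = 319.5948

Kővári–Sós–Turán: let r_1, ..., r_146 be the row sums and z = Σ r_i the total number of 1s. Each pair of columns can share at most one row with both entries 1 (else a 2×2 all-ones block appears), so Σ_i C(r_i, 2) ≤ C(20, 2) = 190. By convexity Σ_i C(r_i, 2) ≥ 146·C(z/146, 2) = z(z − 146)/(2·146), giving z² − 146z − 146·20·19 ≤ 0 and hence z ≤ (1/2)[146 + √(21316 + 4·55480)] = (1/2)[146 + √243236] ≈ (1/2)(146 + 493.1896) = 319.5948.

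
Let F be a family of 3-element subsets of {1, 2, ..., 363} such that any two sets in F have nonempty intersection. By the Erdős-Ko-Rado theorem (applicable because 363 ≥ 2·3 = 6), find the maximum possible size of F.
max |F| = C(362, 2) = 65341

Erdős-Ko-Rado (1961): when n ≥ 2k, max |F| = C(n−1, k−1). The bound is attained by the star {A : i ∈ A} for any fixed i ∈ [n]. Here C(363−1, 3−1) = C(362, 2) = 65341.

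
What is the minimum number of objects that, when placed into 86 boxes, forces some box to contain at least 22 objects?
n = (22 − 1)·86 + 1 = 1807

By the generalised pigeonhole principle, to guarantee some box contains ≥ r objects we need more than (r − 1) · k objects total. Threshold: n = (r − 1) · k + 1. With r = 22 and k = 86: n = 21 · 86 + 1 = 1806 + 1 = 1807. For n = 1806 = 21 · 86, we can put exactly 21 objects in every box, avoiding 22 in any single one — so 1807 is tight.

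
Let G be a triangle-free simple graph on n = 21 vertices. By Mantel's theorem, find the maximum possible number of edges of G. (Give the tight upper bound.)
ex(21, K_3) = ⌊21^2/4⌋ = 110

Mantel (1907): a triangle-free graph on n vertices has at most ⌊n^2/4⌋ edges, with equality for the complete bipartite graph K_{⌊n/2⌋, ⌈n/2⌉}. For n = 21: ⌊21^2/4⌋ = ⌊441/4⌋ = 110. The extremal graph is K_{10, 11}, which has 10·11 = 110 edges.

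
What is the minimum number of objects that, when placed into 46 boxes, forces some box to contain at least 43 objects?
n = (43 − 1)·46 + 1 = 1933

By the generalised pigeonhole principle, to guarantee some box contains ≥ r objects we need more than (r − 1) · k objects total. Threshold: n = (r − 1) · k + 1. With r = 43 and k = 46: n = 42 · 46 + 1 = 1932 + 1 = 1933. For n = 1932 = 42 · 46, we can put exactly 42 objects in every box, avoiding 43 in any single one — so 1933 is tight.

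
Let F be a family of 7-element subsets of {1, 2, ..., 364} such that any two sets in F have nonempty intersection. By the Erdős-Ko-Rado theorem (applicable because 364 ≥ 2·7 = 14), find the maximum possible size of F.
max |F| = C(363, 6) = 3048385428726

Erdős-Ko-Rado (1961): when n ≥ 2k, max |F| = C(n−1, k−1). The bound is attained by the star {A : i ∈ A} for any fixed i ∈ [n]. Here C(364−1, 7−1) = C(363, 6) = 3048385428726.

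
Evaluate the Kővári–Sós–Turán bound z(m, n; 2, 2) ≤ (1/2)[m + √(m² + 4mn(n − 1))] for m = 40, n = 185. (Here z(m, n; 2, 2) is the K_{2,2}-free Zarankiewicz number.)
z(40, 185; 2, 2) ≤ (1/2)[40 + √(40² + 4·40·185·184)] = (1/2)[40 + √5448000] = 1187.0476

Kővári–Sós–Turán: let r_1, ..., r_40 be the row sums and z = Σ r_i the total number of 1s. Each pair of columns can share at most one row with both entries 1 (else a 2×2 all-ones block appears), so Σ_i C(r_i, 2) ≤ C(185, 2) = 17020. By convexity Σ_i C(r_i, 2) ≥ 40·C(z/40, 2) = z(z − 40)/(2·40), giving z² − 40z − 40·185·184 ≤ 0 and hence z ≤ (1/2)[40 + √(1600 + 4·1361600)] = (1/2)[40 + √5448000] ≈ (1/2)(40 + 2334.0951) = 1187.0476.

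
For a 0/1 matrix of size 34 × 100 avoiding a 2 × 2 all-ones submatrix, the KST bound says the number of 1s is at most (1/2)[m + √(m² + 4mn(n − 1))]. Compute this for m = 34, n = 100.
z(34, 100; 2, 2) ≤ (1/2)[34 + √(34² + 4·34·100·99)] = (1/2)[34 + √1347556] = 597.4214

Kővári–Sós–Turán: let r_1, ..., r_34 be the row sums and z = Σ r_i the total number of 1s. Each pair of columns can share at most one row with both entries 1 (else a 2×2 all-ones block appears), so Σ_i C(r_i, 2) ≤ C(100, 2) = 4950. By convexity Σ_i C(r_i, 2) ≥ 34·C(z/34, 2) = z(z − 34)/(2·34), giving z² − 34z − 34·100·99 ≤ 0 and hence z ≤ (1/2)[34 + √(1156 + 4·336600)] = (1/2)[34 + √1347556] ≈ (1/2)(34 + 1160.8428) = 597.4214.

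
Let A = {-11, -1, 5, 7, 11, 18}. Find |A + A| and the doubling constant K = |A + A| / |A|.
K = |A + A| / |A| = 20/6 = 10/3

Enumerate A + A = {a + b : a, b ∈ A}. With |A| = 6, there are |A|^2 = 36 ordered sum pairs; collecting distinct values, A + A = {-22, -12, -6, -4, -2, 0, 4, 6, 7, 10, 12, 14, 16, 17, 18, 22, 23, 25, 29, 36}, so |A + A| = 20. Thus K = 20/6 = 10/3. For comparison, the minimum possible |A + A| over all 6-element sets is 2·6 − 1 = 11 (so min K = 11/6), attained only by arithmetic progressions.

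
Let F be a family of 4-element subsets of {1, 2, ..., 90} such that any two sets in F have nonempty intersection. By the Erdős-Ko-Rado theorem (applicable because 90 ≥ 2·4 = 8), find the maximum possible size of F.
max |F| = C(89, 3) = 113564

The Erdős-Ko-Rado theorem states: for n ≥ 2k, an intersecting family of k-subsets of an n-element set has size at most C(n − 1, k − 1), with equality for 'star' families {A ⊆ [n] : |A| = k, i ∈ A} (fix an element i). For n = 90, k = 4: C(89, 3) = 113564.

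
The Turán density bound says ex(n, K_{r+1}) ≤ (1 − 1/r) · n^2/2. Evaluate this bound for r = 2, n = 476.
Turán density bound = (1/2) · 476^2/2 = 56644

Turán's theorem: ex(n, K_{r+1}) is achieved by the complete r-partite Turán graph T(n, r) with parts as balanced as possible, and is at most (1 − 1/r) · n^2/2. For r = 2, n = 476: the density bound is (1/2) · 226576/2 = 56644. Since 2 ∣ 476, the Turán graph T(476, 2) has parts of equal size 238, and its edge count e(T(476, 2)) = 56644 attains the density bound exactly.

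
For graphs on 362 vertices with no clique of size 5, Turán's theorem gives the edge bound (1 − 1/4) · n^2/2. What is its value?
Turán density bound = (3/4) · 362^2/2 = 98283/2 ≈ 49141.5

Turán's theorem: ex(n, K_{r+1}) is achieved by the complete r-partite Turán graph T(n, r) with parts as balanced as possible, and is at most (1 − 1/r) · n^2/2. For r = 4, n = 362: the density bound is (3/4) · 131044/2 = 98283/2 ≈ 49141.5. The integer-valued extremum is e(T(362, 4)) = 49141, which is strictly less than the density bound 98283/2 since 4 ∤ 362 (the parts of T(362, 4) cannot all be equal).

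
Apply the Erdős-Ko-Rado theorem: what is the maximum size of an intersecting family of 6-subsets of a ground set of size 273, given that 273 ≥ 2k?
max |F| = C(272, 5) = 11956602384

The Erdős-Ko-Rado theorem states: for n ≥ 2k, an intersecting family of k-subsets of an n-element set has size at most C(n − 1, k − 1), with equality for 'star' families {A ⊆ [n] : |A| = k, i ∈ A} (fix an element i). For n = 273, k = 6: C(272, 5) = 11956602384.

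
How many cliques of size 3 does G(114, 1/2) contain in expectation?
E[# K_3] = C(114, 3) · (1/2)^C(3, 2) = 240464 / 2^3 = 30058

For each 3-subset S of vertices (there are C(114, 3) = 240464 such S), let X_S = 1 if S induces a K_3 (all C(3, 2) = 3 edges present). Then P(X_S = 1) = (1/2)^3 = 1/8. By linearity of expectation, E[# K_3] = C(114, 3) · (1/2)^3 = 240464 / 8 = 30058.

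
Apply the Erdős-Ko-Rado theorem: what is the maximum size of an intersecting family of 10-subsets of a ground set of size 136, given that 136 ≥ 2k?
max |F| = C(135, 9) = 31254974939760

The Erdős-Ko-Rado theorem states: for n ≥ 2k, an intersecting family of k-subsets of an n-element set has size at most C(n − 1, k − 1), with equality for 'star' families {A ⊆ [n] : |A| = k, i ∈ A} (fix an element i). For n = 136, k = 10: C(135, 9) = 31254974939760.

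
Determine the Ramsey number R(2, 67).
R(2, 67) = 67

R(2, k) = k for all k ≥ 2: in a 2-colouring of K_k, either some edge is red (a red K_2) or all edges are blue (a blue K_k). And K_{66} coloured all-blue has no blue K_67, so R(2, 67) > 66. Hence R(2, 67) = 67.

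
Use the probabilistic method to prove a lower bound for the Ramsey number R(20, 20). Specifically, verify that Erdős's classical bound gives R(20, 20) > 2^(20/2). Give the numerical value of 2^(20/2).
2^(20/2) = 1024; so R(20, 20) > 1024

Colour each edge of K_n uniformly at random with red/blue. The expected number of monochromatic K_20 is C(n, 20) · 2 · 2^(−C(20,2)). If C(n, 20) · 2^(1 − C(20,2)) < 1, then with positive probability no monochromatic K_20 exists, so R(20, 20) > n. The standard estimate C(n, 20) ≤ n^20/20! shows this inequality holds whenever n ≤ 2^(20/2) (since 20! · 2^(C(20,2) − 1) > 2^(20^2/2) ≥ n^20). Hence R(20, 20) > 2^(20/2) = 1024.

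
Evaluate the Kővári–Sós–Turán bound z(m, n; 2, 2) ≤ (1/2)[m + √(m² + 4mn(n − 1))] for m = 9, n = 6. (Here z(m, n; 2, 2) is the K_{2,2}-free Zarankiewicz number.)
z(9, 6; 2, 2) ≤ (1/2)[9 + √(9² + 4·9·6·5)] = (1/2)[9 + √1161] = 21.5367

Kővári–Sós–Turán: let r_1, ..., r_9 be the row sums and z = Σ r_i the total number of 1s. Each pair of columns can share at most one row with both entries 1 (else a 2×2 all-ones block appears), so Σ_i C(r_i, 2) ≤ C(6, 2) = 15. By convexity Σ_i C(r_i, 2) ≥ 9·C(z/9, 2) = z(z − 9)/(2·9), giving z² − 9z − 9·6·5 ≤ 0 and hence z ≤ (1/2)[9 + √(81 + 4·270)] = (1/2)[9 + √1161] ≈ (1/2)(9 + 34.0735) = 21.5367.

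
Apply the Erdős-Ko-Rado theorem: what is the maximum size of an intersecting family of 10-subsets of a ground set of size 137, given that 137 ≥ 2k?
max |F| = C(136, 9) = 33469894423680

Erdős-Ko-Rado (1961): when n ≥ 2k, max |F| = C(n−1, k−1). The bound is attained by the star {A : i ∈ A} for any fixed i ∈ [n]. Here C(137−1, 10−1) = C(136, 9) = 33469894423680.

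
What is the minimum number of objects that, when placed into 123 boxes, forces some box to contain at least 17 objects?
n = (17 − 1)·123 + 1 = 1969

By the generalised pigeonhole principle, to guarantee some box contains ≥ r objects we need more than (r − 1) · k objects total. Threshold: n = (r − 1) · k + 1. With r = 17 and k = 123: n = 16 · 123 + 1 = 1968 + 1 = 1969. For n = 1968 = 16 · 123, we can put exactly 16 objects in every box, avoiding 17 in any single one — so 1969 is tight.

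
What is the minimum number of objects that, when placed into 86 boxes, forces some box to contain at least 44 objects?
n = (44 − 1)·86 + 1 = 3699

By the generalised pigeonhole principle, to guarantee some box contains ≥ r objects we need more than (r − 1) · k objects total. Threshold: n = (r − 1) · k + 1. With r = 44 and k = 86: n = 43 · 86 + 1 = 3698 + 1 = 3699. For n = 3698 = 43 · 86, we can put exactly 43 objects in every box, avoiding 44 in any single one — so 3699 is tight.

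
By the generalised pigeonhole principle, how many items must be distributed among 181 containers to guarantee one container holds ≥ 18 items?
n = (18 − 1)·181 + 1 = 3078

By the generalised pigeonhole principle, to guarantee some box contains ≥ r objects we need more than (r − 1) · k objects total. Threshold: n = (r − 1) · k + 1. With r = 18 and k = 181: n = 17 · 181 + 1 = 3077 + 1 = 3078. For n = 3077 = 17 · 181, we can put exactly 17 objects in every box, avoiding 18 in any single one — so 3078 is tight.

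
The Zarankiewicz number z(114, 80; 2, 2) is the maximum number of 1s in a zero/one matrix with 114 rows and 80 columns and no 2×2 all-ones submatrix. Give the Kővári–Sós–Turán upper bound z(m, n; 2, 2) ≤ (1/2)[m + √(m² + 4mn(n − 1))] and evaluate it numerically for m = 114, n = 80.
z(114, 80; 2, 2) ≤ (1/2)[114 + √(114² + 4·114·80·79)] = (1/2)[114 + √2894916] = 907.7226

Kővári–Sós–Turán: let r_1, ..., r_114 be the row sums and z = Σ r_i the total number of 1s. Each pair of columns can share at most one row with both entries 1 (else a 2×2 all-ones block appears), so Σ_i C(r_i, 2) ≤ C(80, 2) = 3160. By convexity Σ_i C(r_i, 2) ≥ 114·C(z/114, 2) = z(z − 114)/(2·114), giving z² − 114z − 114·80·79 ≤ 0 and hence z ≤ (1/2)[114 + √(12996 + 4·720480)] = (1/2)[114 + √2894916] ≈ (1/2)(114 + 1701.4453) = 907.7226.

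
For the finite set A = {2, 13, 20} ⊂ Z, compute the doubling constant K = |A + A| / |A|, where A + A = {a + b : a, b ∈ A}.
K = |A + A| / |A| = 6/3 = 2

Enumerate A + A = {a + b : a, b ∈ A}. With |A| = 3, there are |A|^2 = 9 ordered sum pairs; collecting distinct values, A + A = {4, 15, 22, 26, 33, 40}, so |A + A| = 6. Thus K = 6/3 = 2. For comparison, the minimum possible |A + A| over all 3-element sets is 2·3 − 1 = 5 (so min K = 5/3), attained only by arithmetic progressions.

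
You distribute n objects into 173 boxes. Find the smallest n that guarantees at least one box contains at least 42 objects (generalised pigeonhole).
n = (42 − 1)·173 + 1 = 7094

By the generalised pigeonhole principle, to guarantee some box contains ≥ r objects we need more than (r − 1) · k objects total. Threshold: n = (r − 1) · k + 1. With r = 42 and k = 173: n = 41 · 173 + 1 = 7093 + 1 = 7094. For n = 7093 = 41 · 173, we can put exactly 41 objects in every box, avoiding 42 in any single one — so 7094 is tight.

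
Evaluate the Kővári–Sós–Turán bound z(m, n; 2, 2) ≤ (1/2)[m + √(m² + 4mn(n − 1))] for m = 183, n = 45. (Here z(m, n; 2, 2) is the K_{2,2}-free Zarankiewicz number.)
z(183, 45; 2, 2) ≤ (1/2)[183 + √(183² + 4·183·45·44)] = (1/2)[183 + √1482849] = 700.3614

Kővári–Sós–Turán: let r_1, ..., r_183 be the row sums and z = Σ r_i the total number of 1s. Each pair of columns can share at most one row with both entries 1 (else a 2×2 all-ones block appears), so Σ_i C(r_i, 2) ≤ C(45, 2) = 990. By convexity Σ_i C(r_i, 2) ≥ 183·C(z/183, 2) = z(z − 183)/(2·183), giving z² − 183z − 183·45·44 ≤ 0 and hence z ≤ (1/2)[183 + √(33489 + 4·362340)] = (1/2)[183 + √1482849] ≈ (1/2)(183 + 1217.7229) = 700.3614.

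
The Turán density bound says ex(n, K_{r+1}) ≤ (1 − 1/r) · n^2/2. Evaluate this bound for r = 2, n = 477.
Turán density bound = (1/2) · 477^2/2 = 227529/4 ≈ 56882.25

Turán's theorem: ex(n, K_{r+1}) is achieved by the complete r-partite Turán graph T(n, r) with parts as balanced as possible, and is at most (1 − 1/r) · n^2/2. For r = 2, n = 477: the density bound is (1/2) · 227529/2 = 227529/4 ≈ 56882.25. The integer-valued extremum is e(T(477, 2)) = 56882, which is strictly less than the density bound 227529/4 since 2 ∤ 477 (the parts of T(477, 2) cannot all be equal).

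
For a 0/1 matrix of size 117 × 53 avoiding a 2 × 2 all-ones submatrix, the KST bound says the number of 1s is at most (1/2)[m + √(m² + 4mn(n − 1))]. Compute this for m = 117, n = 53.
z(117, 53; 2, 2) ≤ (1/2)[117 + √(117² + 4·117·53·52)] = (1/2)[117 + √1303497] = 629.354

Kővári–Sós–Turán: let r_1, ..., r_117 be the row sums and z = Σ r_i the total number of 1s. Each pair of columns can share at most one row with both entries 1 (else a 2×2 all-ones block appears), so Σ_i C(r_i, 2) ≤ C(53, 2) = 1378. By convexity Σ_i C(r_i, 2) ≥ 117·C(z/117, 2) = z(z − 117)/(2·117), giving z² − 117z − 117·53·52 ≤ 0 and hence z ≤ (1/2)[117 + √(13689 + 4·322452)] = (1/2)[117 + √1303497] ≈ (1/2)(117 + 1141.7079) = 629.354.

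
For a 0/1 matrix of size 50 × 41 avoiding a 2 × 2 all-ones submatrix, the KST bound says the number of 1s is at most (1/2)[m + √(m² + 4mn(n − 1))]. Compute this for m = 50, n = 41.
z(50, 41; 2, 2) ≤ (1/2)[50 + √(50² + 4·50·41·40)] = (1/2)[50 + √330500] = 312.4456

Kővári–Sós–Turán: let r_1, ..., r_50 be the row sums and z = Σ r_i the total number of 1s. Each pair of columns can share at most one row with both entries 1 (else a 2×2 all-ones block appears), so Σ_i C(r_i, 2) ≤ C(41, 2) = 820. By convexity Σ_i C(r_i, 2) ≥ 50·C(z/50, 2) = z(z − 50)/(2·50), giving z² − 50z − 50·41·40 ≤ 0 and hence z ≤ (1/2)[50 + √(2500 + 4·82000)] = (1/2)[50 + √330500] ≈ (1/2)(50 + 574.8913) = 312.4456.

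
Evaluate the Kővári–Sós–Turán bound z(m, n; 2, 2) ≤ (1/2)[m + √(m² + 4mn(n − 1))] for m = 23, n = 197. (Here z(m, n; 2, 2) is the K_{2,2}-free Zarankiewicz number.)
z(23, 197; 2, 2) ≤ (1/2)[23 + √(23² + 4·23·197·196)] = (1/2)[23 + √3552833] = 953.948

Kővári–Sós–Turán: let r_1, ..., r_23 be the row sums and z = Σ r_i the total number of 1s. Each pair of columns can share at most one row with both entries 1 (else a 2×2 all-ones block appears), so Σ_i C(r_i, 2) ≤ C(197, 2) = 19306. By convexity Σ_i C(r_i, 2) ≥ 23·C(z/23, 2) = z(z − 23)/(2·23), giving z² − 23z − 23·197·196 ≤ 0 and hence z ≤ (1/2)[23 + √(529 + 4·888076)] = (1/2)[23 + √3552833] ≈ (1/2)(23 + 1884.896) = 953.948.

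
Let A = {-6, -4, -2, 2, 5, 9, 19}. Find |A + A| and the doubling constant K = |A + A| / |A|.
K = |A + A| / |A| = 24/7

Enumerate A + A = {a + b : a, b ∈ A}. With |A| = 7, there are |A|^2 = 49 ordered sum pairs; collecting distinct values, A + A = {-12, -10, -8, -6, -4, -2, -1, 0, 1, 3, 4, 5, 7, 10, 11, 13, 14, 15, 17, 18, 21, 24, 28, 38}, so |A + A| = 24. Thus K = 24/7. For comparison, the minimum possible |A + A| over all 7-element sets is 2·7 − 1 = 13 (so min K = 13/7), attained only by arithmetic progressions.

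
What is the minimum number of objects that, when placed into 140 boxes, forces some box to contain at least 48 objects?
n = (48 − 1)·140 + 1 = 6581

By the generalised pigeonhole principle, to guarantee some box contains ≥ r objects we need more than (r − 1) · k objects total. Threshold: n = (r − 1) · k + 1. With r = 48 and k = 140: n = 47 · 140 + 1 = 6580 + 1 = 6581. For n = 6580 = 47 · 140, we can put exactly 47 objects in every box, avoiding 48 in any single one — so 6581 is tight.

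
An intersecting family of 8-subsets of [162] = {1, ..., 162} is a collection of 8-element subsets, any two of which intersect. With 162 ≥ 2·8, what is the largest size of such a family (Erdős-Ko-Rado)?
max |F| = C(161, 7) = 487444845680

Erdős-Ko-Rado (1961): when n ≥ 2k, max |F| = C(n−1, k−1). The bound is attained by the star {A : i ∈ A} for any fixed i ∈ [n]. Here C(162−1, 8−1) = C(161, 7) = 487444845680.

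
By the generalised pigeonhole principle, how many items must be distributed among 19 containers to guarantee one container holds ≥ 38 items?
n = (38 − 1)·19 + 1 = 704

By the generalised pigeonhole principle, to guarantee some box contains ≥ r objects we need more than (r − 1) · k objects total. Threshold: n = (r − 1) · k + 1. With r = 38 and k = 19: n = 37 · 19 + 1 = 703 + 1 = 704. For n = 703 = 37 · 19, we can put exactly 37 objects in every box, avoiding 38 in any single one — so 704 is tight.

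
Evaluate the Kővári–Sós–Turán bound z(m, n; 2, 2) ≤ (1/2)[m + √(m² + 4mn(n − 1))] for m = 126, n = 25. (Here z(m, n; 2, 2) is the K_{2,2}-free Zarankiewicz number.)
z(126, 25; 2, 2) ≤ (1/2)[126 + √(126² + 4·126·25·24)] = (1/2)[126 + √318276] = 345.0798

Kővári–Sós–Turán: let r_1, ..., r_126 be the row sums and z = Σ r_i the total number of 1s. Each pair of columns can share at most one row with both entries 1 (else a 2×2 all-ones block appears), so Σ_i C(r_i, 2) ≤ C(25, 2) = 300. By convexity Σ_i C(r_i, 2) ≥ 126·C(z/126, 2) = z(z − 126)/(2·126), giving z² − 126z − 126·25·24 ≤ 0 and hence z ≤ (1/2)[126 + √(15876 + 4·75600)] = (1/2)[126 + √318276] ≈ (1/2)(126 + 564.1596) = 345.0798.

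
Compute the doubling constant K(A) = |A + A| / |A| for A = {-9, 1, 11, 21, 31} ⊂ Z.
K = |A + A| / |A| = 9/5

Enumerate A + A = {a + b : a, b ∈ A}. With |A| = 5, there are |A|^2 = 25 ordered sum pairs; collecting distinct values, A + A = {-18, -8, 2, 12, 22, 32, 42, 52, 62}, so |A + A| = 9. Thus K = 9/5. Here |A + A| = 2|A| − 1 = 9, the minimum possible — so K = 9/5 is minimal, which holds iff A is an arithmetic progression.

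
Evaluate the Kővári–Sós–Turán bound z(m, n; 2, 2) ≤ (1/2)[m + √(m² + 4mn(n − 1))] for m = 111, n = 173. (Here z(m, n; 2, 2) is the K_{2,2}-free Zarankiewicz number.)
z(111, 173; 2, 2) ≤ (1/2)[111 + √(111² + 4·111·173·172)] = (1/2)[111 + √13223985] = 1873.7399

Kővári–Sós–Turán: let r_1, ..., r_111 be the row sums and z = Σ r_i the total number of 1s. Each pair of columns can share at most one row with both entries 1 (else a 2×2 all-ones block appears), so Σ_i C(r_i, 2) ≤ C(173, 2) = 14878. By convexity Σ_i C(r_i, 2) ≥ 111·C(z/111, 2) = z(z − 111)/(2·111), giving z² − 111z − 111·173·172 ≤ 0 and hence z ≤ (1/2)[111 + √(12321 + 4·3302916)] = (1/2)[111 + √13223985] ≈ (1/2)(111 + 3636.4798) = 1873.7399.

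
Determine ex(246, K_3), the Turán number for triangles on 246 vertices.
ex(246, K_3) = ⌊246^2/4⌋ = 15129

Mantel (1907): a triangle-free graph on n vertices has at most ⌊n^2/4⌋ edges, with equality for the complete bipartite graph K_{⌊n/2⌋, ⌈n/2⌉}. For n = 246: ⌊246^2/4⌋ = ⌊60516/4⌋ = 15129. The extremal graph is K_{123, 123}, which has 123·123 = 15129 edges.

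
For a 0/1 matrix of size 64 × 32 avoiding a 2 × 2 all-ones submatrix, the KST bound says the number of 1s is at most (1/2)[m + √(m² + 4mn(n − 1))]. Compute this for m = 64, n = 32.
z(64, 32; 2, 2) ≤ (1/2)[64 + √(64² + 4·64·32·31)] = (1/2)[64 + √258048] = 285.9921

Kővári–Sós–Turán: let r_1, ..., r_64 be the row sums and z = Σ r_i the total number of 1s. Each pair of columns can share at most one row with both entries 1 (else a 2×2 all-ones block appears), so Σ_i C(r_i, 2) ≤ C(32, 2) = 496. By convexity Σ_i C(r_i, 2) ≥ 64·C(z/64, 2) = z(z − 64)/(2·64), giving z² − 64z − 64·32·31 ≤ 0 and hence z ≤ (1/2)[64 + √(4096 + 4·63488)] = (1/2)[64 + √258048] ≈ (1/2)(64 + 507.9843) = 285.9921.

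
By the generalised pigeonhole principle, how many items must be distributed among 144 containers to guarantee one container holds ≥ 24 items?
n = (24 − 1)·144 + 1 = 3313

By the generalised pigeonhole principle, to guarantee some box contains ≥ r objects we need more than (r − 1) · k objects total. Threshold: n = (r − 1) · k + 1. With r = 24 and k = 144: n = 23 · 144 + 1 = 3312 + 1 = 3313. For n = 3312 = 23 · 144, we can put exactly 23 objects in every box, avoiding 24 in any single one — so 3313 is tight.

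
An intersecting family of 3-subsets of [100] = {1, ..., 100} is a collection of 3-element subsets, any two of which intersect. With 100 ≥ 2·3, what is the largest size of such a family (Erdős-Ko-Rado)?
max |F| = C(99, 2) = 4851

The Erdős-Ko-Rado theorem states: for n ≥ 2k, an intersecting family of k-subsets of an n-element set has size at most C(n − 1, k − 1), with equality for 'star' families {A ⊆ [n] : |A| = k, i ∈ A} (fix an element i). For n = 100, k = 3: C(99, 2) = 4851.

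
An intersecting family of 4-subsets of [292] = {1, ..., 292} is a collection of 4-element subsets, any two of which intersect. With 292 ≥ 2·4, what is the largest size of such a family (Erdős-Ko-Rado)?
max |F| = C(291, 3) = 4064785

Erdős-Ko-Rado (1961): when n ≥ 2k, max |F| = C(n−1, k−1). The bound is attained by the star {A : i ∈ A} for any fixed i ∈ [n]. Here C(292−1, 4−1) = C(291, 3) = 4064785.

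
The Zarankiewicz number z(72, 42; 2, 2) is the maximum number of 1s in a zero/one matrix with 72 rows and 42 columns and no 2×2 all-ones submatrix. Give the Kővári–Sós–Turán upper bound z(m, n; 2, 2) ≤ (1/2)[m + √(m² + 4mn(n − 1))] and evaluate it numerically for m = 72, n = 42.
z(72, 42; 2, 2) ≤ (1/2)[72 + √(72² + 4·72·42·41)] = (1/2)[72 + √501120] = 389.9491

Kővári–Sós–Turán: let r_1, ..., r_72 be the row sums and z = Σ r_i the total number of 1s. Each pair of columns can share at most one row with both entries 1 (else a 2×2 all-ones block appears), so Σ_i C(r_i, 2) ≤ C(42, 2) = 861. By convexity Σ_i C(r_i, 2) ≥ 72·C(z/72, 2) = z(z − 72)/(2·72), giving z² − 72z − 72·42·41 ≤ 0 and hence z ≤ (1/2)[72 + √(5184 + 4·123984)] = (1/2)[72 + √501120] ≈ (1/2)(72 + 707.8983) = 389.9491.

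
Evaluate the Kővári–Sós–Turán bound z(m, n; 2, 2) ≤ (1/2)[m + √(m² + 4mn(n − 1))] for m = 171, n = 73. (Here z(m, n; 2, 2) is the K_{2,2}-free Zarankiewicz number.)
z(171, 73; 2, 2) ≤ (1/2)[171 + √(171² + 4·171·73·72)] = (1/2)[171 + √3624345] = 1037.3856

Kővári–Sós–Turán: let r_1, ..., r_171 be the row sums and z = Σ r_i the total number of 1s. Each pair of columns can share at most one row with both entries 1 (else a 2×2 all-ones block appears), so Σ_i C(r_i, 2) ≤ C(73, 2) = 2628. By convexity Σ_i C(r_i, 2) ≥ 171·C(z/171, 2) = z(z − 171)/(2·171), giving z² − 171z − 171·73·72 ≤ 0 and hence z ≤ (1/2)[171 + √(29241 + 4·898776)] = (1/2)[171 + √3624345] ≈ (1/2)(171 + 1903.7713) = 1037.3856.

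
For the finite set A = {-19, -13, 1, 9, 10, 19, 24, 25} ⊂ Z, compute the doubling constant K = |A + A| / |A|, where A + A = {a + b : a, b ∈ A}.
K = |A + A| / |A| = 32/8 = 4

Enumerate A + A = {a + b : a, b ∈ A}. With |A| = 8, there are |A|^2 = 64 ordered sum pairs; collecting distinct values, A + A = {-38, -32, -26, -18, -12, -10, -9, -4, -3, 0, 2, 5, 6, 10, 11, 12, 18, 19, 20, 25, 26, 28, 29, 33, 34, 35, 38, 43, 44, 48, 49, 50}, so |A + A| = 32. Thus K = 32/8 = 4. For comparison, the minimum possible |A + A| over all 8-element sets is 2·8 − 1 = 15 (so min K = 15/8), attained only by arithmetic progressions.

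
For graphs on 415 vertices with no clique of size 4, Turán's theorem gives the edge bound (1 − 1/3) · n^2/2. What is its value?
Turán density bound = (2/3) · 415^2/2 = 172225/3 ≈ 57408.3333

Turán's theorem: ex(n, K_{r+1}) is achieved by the complete r-partite Turán graph T(n, r) with parts as balanced as possible, and is at most (1 − 1/r) · n^2/2. For r = 3, n = 415: the density bound is (2/3) · 172225/2 = 172225/3 ≈ 57408.3333. The integer-valued extremum is e(T(415, 3)) = 57408, which is strictly less than the density bound 172225/3 since 3 ∤ 415 (the parts of T(415, 3) cannot all be equal).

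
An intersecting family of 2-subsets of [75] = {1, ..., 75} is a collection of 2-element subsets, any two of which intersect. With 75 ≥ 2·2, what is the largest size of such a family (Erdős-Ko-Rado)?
max |F| = C(74, 1) = 74

Erdős-Ko-Rado (1961): when n ≥ 2k, max |F| = C(n−1, k−1). The bound is attained by the star {A : i ∈ A} for any fixed i ∈ [n]. Here C(75−1, 2−1) = C(74, 1) = 74.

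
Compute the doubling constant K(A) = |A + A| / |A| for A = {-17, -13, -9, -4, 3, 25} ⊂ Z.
K = |A + A| / |A| = 20/6 = 10/3

Enumerate A + A = {a + b : a, b ∈ A}. With |A| = 6, there are |A|^2 = 36 ordered sum pairs; collecting distinct values, A + A = {-34, -30, -26, -22, -21, -18, -17, -14, -13, -10, -8, -6, -1, 6, 8, 12, 16, 21, 28, 50}, so |A + A| = 20. Thus K = 20/6 = 10/3. For comparison, the minimum possible |A + A| over all 6-element sets is 2·6 − 1 = 11 (so min K = 11/6), attained only by arithmetic progressions.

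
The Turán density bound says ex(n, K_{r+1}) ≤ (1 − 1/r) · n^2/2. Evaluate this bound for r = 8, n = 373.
Turán density bound = (7/8) · 373^2/2 = 973903/16 ≈ 60868.9375

Turán's theorem: ex(n, K_{r+1}) is achieved by the complete r-partite Turán graph T(n, r) with parts as balanced as possible, and is at most (1 − 1/r) · n^2/2. For r = 8, n = 373: the density bound is (7/8) · 139129/2 = 973903/16 ≈ 60868.9375. The integer-valued extremum is e(T(373, 8)) = 60868, which is strictly less than the density bound 973903/16 since 8 ∤ 373 (the parts of T(373, 8) cannot all be equal).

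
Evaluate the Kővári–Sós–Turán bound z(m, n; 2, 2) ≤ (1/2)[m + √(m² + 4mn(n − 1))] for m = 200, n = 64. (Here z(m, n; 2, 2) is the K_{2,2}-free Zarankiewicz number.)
z(200, 64; 2, 2) ≤ (1/2)[200 + √(200² + 4·200·64·63)] = (1/2)[200 + √3265600] = 1003.5486

Kővári–Sós–Turán: let r_1, ..., r_200 be the row sums and z = Σ r_i the total number of 1s. Each pair of columns can share at most one row with both entries 1 (else a 2×2 all-ones block appears), so Σ_i C(r_i, 2) ≤ C(64, 2) = 2016. By convexity Σ_i C(r_i, 2) ≥ 200·C(z/200, 2) = z(z − 200)/(2·200), giving z² − 200z − 200·64·63 ≤ 0 and hence z ≤ (1/2)[200 + √(40000 + 4·806400)] = (1/2)[200 + √3265600] ≈ (1/2)(200 + 1807.0971) = 1003.5486.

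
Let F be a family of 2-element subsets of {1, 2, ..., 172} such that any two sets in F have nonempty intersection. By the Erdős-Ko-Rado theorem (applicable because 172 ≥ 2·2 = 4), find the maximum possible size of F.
max |F| = C(171, 1) = 171

The Erdős-Ko-Rado theorem states: for n ≥ 2k, an intersecting family of k-subsets of an n-element set has size at most C(n − 1, k − 1), with equality for 'star' families {A ⊆ [n] : |A| = k, i ∈ A} (fix an element i). For n = 172, k = 2: C(171, 1) = 171.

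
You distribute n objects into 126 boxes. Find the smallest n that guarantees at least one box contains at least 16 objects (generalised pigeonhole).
n = (16 − 1)·126 + 1 = 1891

By the generalised pigeonhole principle, to guarantee some box contains ≥ r objects we need more than (r − 1) · k objects total. Threshold: n = (r − 1) · k + 1. With r = 16 and k = 126: n = 15 · 126 + 1 = 1890 + 1 = 1891. For n = 1890 = 15 · 126, we can put exactly 15 objects in every box, avoiding 16 in any single one — so 1891 is tight.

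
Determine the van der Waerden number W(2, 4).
W(2, 4) = 35

W(2, 4) = 35. The lower bound W(2, 4) > 34 comes from an explicit good 2-colouring of [1, 34]; the upper bound W(2, 4) ≤ 35 was verified by exhaustive search over 2-colourings of [1, 35].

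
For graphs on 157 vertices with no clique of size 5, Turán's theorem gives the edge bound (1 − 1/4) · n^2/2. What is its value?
Turán density bound = (3/4) · 157^2/2 = 73947/8 ≈ 9243.375

Turán's theorem: ex(n, K_{r+1}) is achieved by the complete r-partite Turán graph T(n, r) with parts as balanced as possible, and is at most (1 − 1/r) · n^2/2. For r = 4, n = 157: the density bound is (3/4) · 24649/2 = 73947/8 ≈ 9243.375. The integer-valued extremum is e(T(157, 4)) = 9243, which is strictly less than the density bound 73947/8 since 4 ∤ 157 (the parts of T(157, 4) cannot all be equal).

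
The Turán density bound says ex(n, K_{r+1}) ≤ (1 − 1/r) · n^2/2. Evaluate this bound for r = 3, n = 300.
Turán density bound = (2/3) · 300^2/2 = 30000

Turán's theorem: ex(n, K_{r+1}) is achieved by the complete r-partite Turán graph T(n, r) with parts as balanced as possible, and is at most (1 − 1/r) · n^2/2. For r = 3, n = 300: the density bound is (2/3) · 90000/2 = 30000. Since 3 ∣ 300, the Turán graph T(300, 3) has parts of equal size 100, and its edge count e(T(300, 3)) = 30000 attains the density bound exactly.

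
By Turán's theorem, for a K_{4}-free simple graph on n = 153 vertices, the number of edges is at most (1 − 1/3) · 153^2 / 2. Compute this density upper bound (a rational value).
Turán density bound = (2/3) · 153^2/2 = 7803

Turán's theorem: ex(n, K_{r+1}) is achieved by the complete r-partite Turán graph T(n, r) with parts as balanced as possible, and is at most (1 − 1/r) · n^2/2. For r = 3, n = 153: the density bound is (2/3) · 23409/2 = 7803. Since 3 ∣ 153, the Turán graph T(153, 3) has parts of equal size 51, and its edge count e(T(153, 3)) = 7803 attains the density bound exactly.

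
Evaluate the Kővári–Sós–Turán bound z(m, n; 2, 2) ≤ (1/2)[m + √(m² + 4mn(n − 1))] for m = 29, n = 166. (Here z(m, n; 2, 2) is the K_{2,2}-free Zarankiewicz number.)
z(29, 166; 2, 2) ≤ (1/2)[29 + √(29² + 4·29·166·165)] = (1/2)[29 + √3178081] = 905.8587

Kővári–Sós–Turán: let r_1, ..., r_29 be the row sums and z = Σ r_i the total number of 1s. Each pair of columns can share at most one row with both entries 1 (else a 2×2 all-ones block appears), so Σ_i C(r_i, 2) ≤ C(166, 2) = 13695. By convexity Σ_i C(r_i, 2) ≥ 29·C(z/29, 2) = z(z − 29)/(2·29), giving z² − 29z − 29·166·165 ≤ 0 and hence z ≤ (1/2)[29 + √(841 + 4·794310)] = (1/2)[29 + √3178081] ≈ (1/2)(29 + 1782.7173) = 905.8587.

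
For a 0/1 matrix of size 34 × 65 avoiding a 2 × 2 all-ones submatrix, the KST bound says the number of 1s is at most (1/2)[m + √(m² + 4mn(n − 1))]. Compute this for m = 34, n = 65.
z(34, 65; 2, 2) ≤ (1/2)[34 + √(34² + 4·34·65·64)] = (1/2)[34 + √566916] = 393.4691

Kővári–Sós–Turán: let r_1, ..., r_34 be the row sums and z = Σ r_i the total number of 1s. Each pair of columns can share at most one row with both entries 1 (else a 2×2 all-ones block appears), so Σ_i C(r_i, 2) ≤ C(65, 2) = 2080. By convexity Σ_i C(r_i, 2) ≥ 34·C(z/34, 2) = z(z − 34)/(2·34), giving z² − 34z − 34·65·64 ≤ 0 and hence z ≤ (1/2)[34 + √(1156 + 4·141440)] = (1/2)[34 + √566916] ≈ (1/2)(34 + 752.9382) = 393.4691.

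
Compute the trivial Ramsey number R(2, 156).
R(2, 156) = 156

R(2, k) = k for all k ≥ 2: in a 2-colouring of K_k, either some edge is red (a red K_2) or all edges are blue (a blue K_k). And K_{155} coloured all-blue has no blue K_156, so R(2, 156) > 155. Hence R(2, 156) = 156.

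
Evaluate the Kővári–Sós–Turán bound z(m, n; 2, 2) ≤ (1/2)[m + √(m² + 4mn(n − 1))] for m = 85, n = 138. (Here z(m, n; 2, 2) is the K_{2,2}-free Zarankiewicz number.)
z(85, 138; 2, 2) ≤ (1/2)[85 + √(85² + 4·85·138·137)] = (1/2)[85 + √6435265] = 1310.8912

Kővári–Sós–Turán: let r_1, ..., r_85 be the row sums and z = Σ r_i the total number of 1s. Each pair of columns can share at most one row with both entries 1 (else a 2×2 all-ones block appears), so Σ_i C(r_i, 2) ≤ C(138, 2) = 9453. By convexity Σ_i C(r_i, 2) ≥ 85·C(z/85, 2) = z(z − 85)/(2·85), giving z² − 85z − 85·138·137 ≤ 0 and hence z ≤ (1/2)[85 + √(7225 + 4·1607010)] = (1/2)[85 + √6435265] ≈ (1/2)(85 + 2536.7824) = 1310.8912.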